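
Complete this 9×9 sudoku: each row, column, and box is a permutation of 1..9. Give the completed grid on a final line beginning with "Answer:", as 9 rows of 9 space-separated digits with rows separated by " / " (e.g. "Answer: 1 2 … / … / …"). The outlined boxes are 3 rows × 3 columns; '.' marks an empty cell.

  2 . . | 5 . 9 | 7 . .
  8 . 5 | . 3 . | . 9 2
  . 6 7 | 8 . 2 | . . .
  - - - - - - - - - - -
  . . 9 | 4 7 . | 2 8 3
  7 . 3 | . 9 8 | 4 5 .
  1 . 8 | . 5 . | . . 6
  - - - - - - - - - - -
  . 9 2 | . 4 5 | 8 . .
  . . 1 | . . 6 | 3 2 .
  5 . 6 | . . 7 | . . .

Step 1. [r3c5∈{1}] r3c5's peers cover all but 1. So r3c5=1.
Step 2. [r6c2∈{2,4}] in row 6, 4 fits only at r6c2 ⇒ r6c2=4.
Step 3. [r8c9∈{4,5,7,9}] row 8 places 5 nowhere but r8c9. So r8c9=5.
Step 4. [r3c9∈{4}] r3c9 has the single candidate 4, so r3c9=4.
Step 5. [r5c9∈{1}] r5c9 has the single candidate 1, so r5c9=1.
Step 6. [r7c1∈{3}] nothing but 3 survives at r7c1 ⇒ r7c1=3.
Step 7. [r9c4∈{1,2,3,9}] 3 has one home in row 9: r9c4 ⇒ r9c4=3.
Step 8. [r7c8∈{1,6,7}] row 7 places 6 nowhere but r7c8. So r7c8=6.
Step 9. [r5c4∈{2,6}] 6 has one home in row 5: r5c4. So r5c4=6.
Step 10. [r1c2∈{1,3}] r1c2 is the only open cell in col 2 admitting 3, so r1c2=3.
Step 11. [r1c8∈{1}] r1c8 has the single candidate 1 ⇒ r1c8=1.
Step 12. [r8c5∈{8}] r8c5 is down to just 8. So r8c5=8.
Step 13. [r6c7∈{9}] r6c7's peers cover all but 9 ⇒ r6c7=9.
Step 14. [r9c9∈{9}] r9c9's peers cover all but 9, so r9c9=9.
Step 15. [r2c6∈{4}] r2c6's peers cover all but 4 ⇒ r2c6=4.
Step 16. [r4c1∈{6}] r4c1 is down to just 6 ⇒ r4c1=6.
Step 17. [r2c7∈{6}] only 6 remains possible at r2c7. So r2c7=6.
Step 18. [r3c8∈{3}] r3c8 is down to just 3 ⇒ r3c8=3.
Step 19. [r9c7∈{1}] nothing but 1 survives at r9c7. So r9c7=1.
Step 20. [r1c3∈{4}] r1c3 has the single candidate 4 ⇒ r1c3=4.
Step 21. [r3c1∈{9}] nothing but 9 survives at r3c1, so r3c1=9.
Step 22. [r8c1∈{4}] r8c1 is down to just 4. So r8c1=4.
Step 23. [r1c5∈{6}] r1c5's peers cover all but 6. So r1c5=6.
Step 24. [r3c7∈{5}] r3c7's peers cover all but 5, so r3c7=5.
Step 25. [r8c2∈{7}] r8c2 has the single candidate 7, so r8c2=7.
Step 26. [r7c9∈{7}] r7c9's peers cover all but 7, so r7c9=7.
Step 27. [r9c8∈{4}] nothing but 4 survives at r9c8. So r9c8=4.
Step 28. [r2c4∈{7}] r2c4's peers cover all but 7, so r2c4=7.
Step 29. [r8c4∈{9}] r8c4 has the single candidate 9, so r8c4=9.
Step 30. [r6c4∈{2}] nothing but 2 survives at r6c4. So r6c4=2.
Step 31. [r2c2∈{1}] r2c2 has the single candidate 1. So r2c2=1.
Step 32. [r6c6∈{3}] r6c6 has the single candidate 3, so r6c6=3.
Step 33. [r9c2∈{8}] r9c2 has the single candidate 8. So r9c2=8.
Step 34. [r9c5∈{2}] nothing but 2 survives at r9c5. So r9c5=2.
Step 35. [r5c2∈{2}] nothing but 2 survives at r5c2. So r5c2=2.
Step 36. [r4c6∈{1}] only 1 remains possible at r4c6 ⇒ r4c6=1.
Step 37. [r1c9∈{8}] r1c9 is down to just 8 ⇒ r1c9=8.
Step 38. [r4c2∈{5}] nothing but 5 survives at r4c2, so r4c2=5.
Step 39. [r6c8∈{7}] only 7 remains possible at r6c8, so r6c8=7.
Step 40. [r7c4∈{1}] r7c4's peers cover all but 1. So r7c4=1.

Answer: 2 3 4 5 6 9 7 1 8 / 8 1 5 7 3 4 6 9 2 / 9 6 7 8 1 2 5 3 4 / 6 5 9 4 7 1 2 8 3 / 7 2 3 6 9 8 4 5 1 / 1 4 8 2 5 3 9 7 6 / 3 9 2 1 4 5 8 6 7 / 4 7 1 9 8 6 3 2 5 / 5 8 6 3 2 7 1 4 9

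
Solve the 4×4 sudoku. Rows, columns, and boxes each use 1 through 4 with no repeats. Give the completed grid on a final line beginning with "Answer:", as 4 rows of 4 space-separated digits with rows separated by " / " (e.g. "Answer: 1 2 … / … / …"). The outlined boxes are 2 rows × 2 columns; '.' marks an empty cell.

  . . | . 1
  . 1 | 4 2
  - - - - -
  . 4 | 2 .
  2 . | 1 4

Step 1. [r2c1∈{3}] r2c1 has the single candidate 3, so r2c1=3.
Step 2. [r1c1∈{4}] r1c1 is down to just 4 ⇒ r1c1=4.
Step 3. [r1c3∈{3}] only 3 remains possible at r1c3. So r1c3=3.
Step 4. [r4c2∈{3}] r4c2 is down to just 3, so r4c2=3.
Step 5. [r3c1∈{1}] r3c1's peers cover all but 1 ⇒ r3c1=1.
Step 6. [r1c2∈{2}] only 2 remains possible at r1c2, so r1c2=2.
Step 7. [r3c4∈{3}] nothing but 3 survives at r3c4, so r3c4=3.

Answer: 4 2 3 1 / 3 1 4 2 / 1 4 2 3 / 2 3 1 4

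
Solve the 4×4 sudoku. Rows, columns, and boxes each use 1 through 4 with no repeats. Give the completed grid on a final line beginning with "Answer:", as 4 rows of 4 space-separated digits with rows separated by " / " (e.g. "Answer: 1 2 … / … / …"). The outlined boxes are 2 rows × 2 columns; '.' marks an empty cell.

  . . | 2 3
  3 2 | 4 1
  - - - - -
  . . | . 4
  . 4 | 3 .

Step 1. [r4c1∈{1,2}] across row 4, 1 lands solely at r4c1. So r4c1=1.
Step 2. [r3c2∈{3}] only 3 remains possible at r3c2. So r3c2=3.
Step 3. [r3c1∈{2}] r3c1's peers cover all but 2. So r3c1=2.
Step 4. [r3c3∈{1}] only 1 remains possible at r3c3. So r3c3=1.
Step 5. [r4c4∈{2}] r4c4 is down to just 2, so r4c4=2.
Step 6. [r1c1∈{4}] only 4 remains possible at r1c1. So r1c1=4.
Step 7. [r1c2∈{1}] only 1 remains possible at r1c2 ⇒ r1c2=1.

Answer: 4 1 2 3 / 3 2 4 1 / 2 3 1 4 / 1 4 3 2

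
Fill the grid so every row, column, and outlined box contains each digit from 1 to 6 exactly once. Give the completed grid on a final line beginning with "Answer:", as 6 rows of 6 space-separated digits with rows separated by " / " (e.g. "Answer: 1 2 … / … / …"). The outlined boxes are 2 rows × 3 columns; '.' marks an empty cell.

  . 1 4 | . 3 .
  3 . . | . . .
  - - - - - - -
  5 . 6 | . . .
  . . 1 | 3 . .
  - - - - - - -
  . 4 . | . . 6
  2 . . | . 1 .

Step 1. [r2c3∈{2,5}] r2c3 is the only open cell in col 3 admitting 2. So r2c3=2.
Step 2. [r2c2∈{5,6}] across box 1, 5 lands solely at r2c2, so r2c2=5.
Step 3. [r4c5∈{2,4,5,6}] row 4 places 6 nowhere but r4c5 ⇒ r4c5=6.
Step 4. [r5c5∈{2,5}] across col 5, 5 lands solely at r5c5, so r5c5=5.
Step 5. [r3c5∈{2,4}] in col 5, 2 fits only at r3c5 ⇒ r3c5=2.
Step 6. [r2c4∈{1,4,6}] r2c4 is the only open cell in row 2 admitting 6 ⇒ r2c4=6.
Step 7. [r6c6∈{3,4}] 3 has one home in col 6: r6c6. So r6c6=3.
Step 8. [r1c6∈{2,5}] in col 6, 2 fits only at r1c6 ⇒ r1c6=2.
Step 9. [r2c6∈{1,4}] row 2 places 1 nowhere but r2c6, so r2c6=1.
Step 10. [r3c6∈{4}] r3c6 has the single candidate 4 ⇒ r3c6=4.
Step 11. [r4c2∈{2}] r4c2 has the single candidate 2 ⇒ r4c2=2.
Step 12. [r1c4∈{5}] r1c4 is down to just 5. So r1c4=5.
Step 13. [r3c2∈{3}] nothing but 3 survives at r3c2. So r3c2=3.
Step 14. [r3c4∈{1}] nothing but 1 survives at r3c4, so r3c4=1.
Step 15. [r4c1∈{4}] r4c1 is down to just 4. So r4c1=4.
Step 16. [r4c6∈{5}] nothing but 5 survives at r4c6, so r4c6=5.
Step 17. [r5c4∈{2}] r5c4 has the single candidate 2, so r5c4=2.
Step 18. [r2c5∈{4}] r2c5 has the single candidate 4. So r2c5=4.
Step 19. [r6c3∈{5}] r6c3 is down to just 5, so r6c3=5.
Step 20. [r1c1∈{6}] nothing but 6 survives at r1c1. So r1c1=6.
Step 21. [r6c2∈{6}] r6c2's peers cover all but 6. So r6c2=6.
Step 22. [r5c1∈{1}] nothing but 1 survives at r5c1, so r5c1=1.
Step 23. [r6c4∈{4}] only 4 remains possible at r6c4, so r6c4=4.
Step 24. [r5c3∈{3}] r5c3's peers cover all but 3 ⇒ r5c3=3.

Answer: 6 1 4 5 3 2 / 3 5 2 6 4 1 / 5 3 6 1 2 4 / 4 2 1 3 6 5 / 1 4 3 2 5 6 / 2 6 5 4 1 3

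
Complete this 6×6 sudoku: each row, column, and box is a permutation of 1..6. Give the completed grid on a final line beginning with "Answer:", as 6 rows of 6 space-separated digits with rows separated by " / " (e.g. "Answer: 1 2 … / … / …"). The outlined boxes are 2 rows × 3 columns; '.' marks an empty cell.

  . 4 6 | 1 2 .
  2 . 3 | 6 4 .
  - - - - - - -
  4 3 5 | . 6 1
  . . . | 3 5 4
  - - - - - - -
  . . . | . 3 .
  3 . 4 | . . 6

Step 1. [r5c6∈{2,5}] 2 has one home in col 6: r5c6. So r5c6=2.
Step 2. [r5c3∈{1}] r5c3's peers cover all but 1 ⇒ r5c3=1.
Step 3. [r1c1∈{5}] only 5 remains possible at r1c1 ⇒ r1c1=5.
Step 4. [r5c1∈{6}] r5c1 is down to just 6 ⇒ r5c1=6.
Step 5. [r6c2∈{2,5}] row 6 places 2 nowhere but r6c2. So r6c2=2.
Step 6. [r6c4∈{5}] only 5 remains possible at r6c4. So r6c4=5.
Step 7. [r4c1∈{1}] r4c1 has the single candidate 1, so r4c1=1.
Step 8. [r4c2∈{6}] r4c2 is down to just 6, so r4c2=6.
Step 9. [r5c2∈{5}] r5c2 is down to just 5. So r5c2=5.
Step 10. [r3c4∈{2}] r3c4 is down to just 2 ⇒ r3c4=2.
Step 11. [r1c6∈{3}] r1c6's peers cover all but 3, so r1c6=3.
Step 12. [r2c2∈{1}] only 1 remains possible at r2c2, so r2c2=1.
Step 13. [r4c3∈{2}] r4c3 has the single candidate 2 ⇒ r4c3=2.
Step 14. [r5c4∈{4}] only 4 remains possible at r5c4, so r5c4=4.
Step 15. [r6c5∈{1}] only 1 remains possible at r6c5. So r6c5=1.
Step 16. [r2c6∈{5}] r2c6 has the single candidate 5, so r2c6=5.

Answer: 5 4 6 1 2 3 / 2 1 3 6 4 5 / 4 3 5 2 6 1 / 1 6 2 3 5 4 / 6 5 1 4 3 2 / 3 2 4 5 1 6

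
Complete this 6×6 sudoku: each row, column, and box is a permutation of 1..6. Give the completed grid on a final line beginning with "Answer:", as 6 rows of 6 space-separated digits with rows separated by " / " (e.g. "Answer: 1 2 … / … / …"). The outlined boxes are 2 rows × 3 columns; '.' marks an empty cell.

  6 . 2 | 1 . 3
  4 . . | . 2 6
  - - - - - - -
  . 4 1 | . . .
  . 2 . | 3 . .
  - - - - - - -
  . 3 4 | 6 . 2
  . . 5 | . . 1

Step 1. [r3c6∈{5}] r3c6 is down to just 5 ⇒ r3c6=5.
Step 2. [r1c5∈{4,5}] in row 1, 4 fits only at r1c5, so r1c5=4.
Step 3. [r2c2∈{1,5}] in row 2, 1 fits only at r2c2 ⇒ r2c2=1.
Step 4. [r3c5∈{6}] r3c5 is down to just 6, so r3c5=6.
Step 5. [r5c1∈{1}] r5c1's peers cover all but 1 ⇒ r5c1=1.
Step 6. [r3c1∈{3}] only 3 remains possible at r3c1, so r3c1=3.
Step 7. [r3c4∈{2}] nothing but 2 survives at r3c4 ⇒ r3c4=2.
Step 8. [r6c4∈{4}] r6c4 has the single candidate 4 ⇒ r6c4=4.
Step 9. [r4c3∈{6}] r4c3 is down to just 6, so r4c3=6.
Step 10. [r4c1∈{5}] only 5 remains possible at r4c1. So r4c1=5.
Step 11. [r5c5∈{5}] only 5 remains possible at r5c5. So r5c5=5.
Step 12. [r4c5∈{1}] r4c5 is down to just 1 ⇒ r4c5=1.
Step 13. [r6c2∈{6}] only 6 remains possible at r6c2 ⇒ r6c2=6.
Step 14. [r1c2∈{5}] r1c2 is down to just 5, so r1c2=5.
Step 15. [r4c6∈{4}] r4c6 has the single candidate 4 ⇒ r4c6=4.
Step 16. [r6c1∈{2}] r6c1's peers cover all but 2, so r6c1=2.
Step 17. [r2c4∈{5}] r2c4's peers cover all but 5, so r2c4=5.
Step 18. [r2c3∈{3}] only 3 remains possible at r2c3. So r2c3=3.
Step 19. [r6c5∈{3}] r6c5's peers cover all but 3 ⇒ r6c5=3.

Answer: 6 5 2 1 4 3 / 4 1 3 5 2 6 / 3 4 1 2 6 5 / 5 2 6 3 1 4 / 1 3 4 6 5 2 / 2 6 5 4 3 1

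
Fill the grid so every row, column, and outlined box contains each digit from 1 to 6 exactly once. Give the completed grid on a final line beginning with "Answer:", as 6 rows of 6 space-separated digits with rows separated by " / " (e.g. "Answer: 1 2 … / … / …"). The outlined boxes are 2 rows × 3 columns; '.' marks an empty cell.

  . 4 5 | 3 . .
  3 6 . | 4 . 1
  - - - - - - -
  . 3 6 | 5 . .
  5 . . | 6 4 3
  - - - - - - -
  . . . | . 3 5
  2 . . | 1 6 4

Step 1. [r5c2∈{1}] nothing but 1 survives at r5c2. So r5c2=1.
Step 2. [r1c5∈{2}] only 2 remains possible at r1c5, so r1c5=2.
Step 3. [r4c3∈{1,2}] in row 4, 1 fits only at r4c3. So r4c3=1.
Step 4. [r5c1∈{4,6}] 6 has one home in row 5: r5c1, so r5c1=6.
Step 5. [r6c3∈{3}] r6c3 is down to just 3 ⇒ r6c3=3.
Step 6. [r3c1∈{4}] only 4 remains possible at r3c1, so r3c1=4.
Step 7. [r2c3∈{2}] r2c3's peers cover all but 2, so r2c3=2.
Step 8. [r6c2∈{5}] r6c2 is down to just 5. So r6c2=5.
Step 9. [r4c2∈{2}] only 2 remains possible at r4c2, so r4c2=2.
Step 10. [r3c5∈{1}] nothing but 1 survives at r3c5, so r3c5=1.
Step 11. [r1c6∈{6}] only 6 remains possible at r1c6, so r1c6=6.
Step 12. [r5c3∈{4}] r5c3's peers cover all but 4. So r5c3=4.
Step 13. [r5c4∈{2}] r5c4's peers cover all but 2, so r5c4=2.
Step 14. [r1c1∈{1}] only 1 remains possible at r1c1. So r1c1=1.
Step 15. [r3c6∈{2}] only 2 remains possible at r3c6. So r3c6=2.
Step 16. [r2c5∈{5}] r2c5's peers cover all but 5, so r2c5=5.

Answer: 1 4 5 3 2 6 / 3 6 2 4 5 1 / 4 3 6 5 1 2 / 5 2 1 6 4 3 / 6 1 4 2 3 5 / 2 5 3 1 6 4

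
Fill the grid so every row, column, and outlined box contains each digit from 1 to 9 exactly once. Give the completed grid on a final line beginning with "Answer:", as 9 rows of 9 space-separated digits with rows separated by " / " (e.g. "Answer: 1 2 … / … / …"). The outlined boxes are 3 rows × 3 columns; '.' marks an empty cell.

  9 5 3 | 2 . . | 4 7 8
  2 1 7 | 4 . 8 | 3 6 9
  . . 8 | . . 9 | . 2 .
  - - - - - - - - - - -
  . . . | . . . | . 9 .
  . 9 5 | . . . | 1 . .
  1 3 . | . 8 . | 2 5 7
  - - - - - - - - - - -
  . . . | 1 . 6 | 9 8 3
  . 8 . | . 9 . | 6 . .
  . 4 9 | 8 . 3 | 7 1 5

Step 1. [r6c6∈{4}] r6c6 has the single candidate 4. So r6c6=4.
Step 2. [r6c3∈{6}] r6c3 is down to just 6, so r6c3=6.
Step 3. [r1c5∈{1,6}] in row 1, 6 fits only at r1c5 ⇒ r1c5=6.
Step 4. [r2c5∈{5}] nothing but 5 survives at r2c5. So r2c5=5.
Step 5. [r4c3∈{2,4}] in col 3, 4 fits only at r4c3 ⇒ r4c3=4.
Step 6. [r4c2∈{2,7}] in box 4, 2 fits only at r4c2 ⇒ r4c2=2.
Step 7. [r7c2∈{7}] only 7 remains possible at r7c2, so r7c2=7.
Step 8. [r5c8∈{3,4}] across col 8, 3 lands solely at r5c8. So r5c8=3.
Step 9. [r9c5∈{2}] r9c5 has the single candidate 2. So r9c5=2.
Step 10. [r5c5∈{7}] nothing but 7 survives at r5c5 ⇒ r5c5=7.
Step 11. [r5c9∈{4,6}] r5c9 is the only open cell in row 5 admitting 4. So r5c9=4.
Step 12. [r8c6∈{5,7}] across col 6, 7 lands solely at r8c6 ⇒ r8c6=7.
Step 13. [r1c6∈{1}] r1c6's peers cover all but 1. So r1c6=1.
Step 14. [r3c5∈{3}] nothing but 3 survives at r3c5 ⇒ r3c5=3.
Step 15. [r4c4∈{3,5,6}] across row 4, 3 lands solely at r4c4. So r4c4=3.
Step 16. [r4c1∈{7,8}] row 4 places 7 nowhere but r4c1. So r4c1=7.
Step 17. [r8c3∈{1,2}] in row 8, 1 fits only at r8c3 ⇒ r8c3=1.
Step 18. [r7c1∈{5}] r7c1's peers cover all but 5. So r7c1=5.
Step 19. [r3c2∈{6}] nothing but 6 survives at r3c2 ⇒ r3c2=6.
Step 20. [r8c1∈{3}] r8c1 has the single candidate 3. So r8c1=3.
Step 21. [r3c1∈{4}] r3c1 is down to just 4. So r3c1=4.
Step 22. [r5c1∈{8}] only 8 remains possible at r5c1. So r5c1=8.
Step 23. [r8c8∈{4}] r8c8 is down to just 4 ⇒ r8c8=4.
Step 24. [r7c5∈{4}] r7c5's peers cover all but 4, so r7c5=4.
Step 25. [r8c4∈{5}] nothing but 5 survives at r8c4. So r8c4=5.
Step 26. [r6c4∈{9}] r6c4 has the single candidate 9, so r6c4=9.
Step 27. [r4c5∈{1}] r4c5 is down to just 1. So r4c5=1.
Step 28. [r7c3∈{2}] r7c3 has the single candidate 2, so r7c3=2.
Step 29. [r5c4∈{6}] r5c4 is down to just 6, so r5c4=6.
Step 30. [r4c9∈{6}] r4c9's peers cover all but 6. So r4c9=6.
Step 31. [r3c7∈{5}] nothing but 5 survives at r3c7, so r3c7=5.
Step 32. [r3c9∈{1}] r3c9's peers cover all but 1 ⇒ r3c9=1.
Step 33. [r4c6∈{5}] nothing but 5 survives at r4c6, so r4c6=5.
Step 34. [r5c6∈{2}] r5c6 is down to just 2 ⇒ r5c6=2.
Step 35. [r3c4∈{7}] r3c4's peers cover all but 7. So r3c4=7.
Step 36. [r4c7∈{8}] r4c7 is down to just 8 ⇒ r4c7=8.
Step 37. [r8c9∈{2}] r8c9's peers cover all but 2, so r8c9=2.
Step 38. [r9c1∈{6}] r9c1 is down to just 6 ⇒ r9c1=6.

Answer: 9 5 3 2 6 1 4 7 8 / 2 1 7 4 5 8 3 6 9 / 4 6 8 7 3 9 5 2 1 / 7 2 4 3 1 5 8 9 6 / 8 9 5 6 7 2 1 3 4 / 1 3 6 9 8 4 2 5 7 / 5 7 2 1 4 6 9 8 3 / 3 8 1 5 9 7 6 4 2 / 6 4 9 8 2 3 7 1 5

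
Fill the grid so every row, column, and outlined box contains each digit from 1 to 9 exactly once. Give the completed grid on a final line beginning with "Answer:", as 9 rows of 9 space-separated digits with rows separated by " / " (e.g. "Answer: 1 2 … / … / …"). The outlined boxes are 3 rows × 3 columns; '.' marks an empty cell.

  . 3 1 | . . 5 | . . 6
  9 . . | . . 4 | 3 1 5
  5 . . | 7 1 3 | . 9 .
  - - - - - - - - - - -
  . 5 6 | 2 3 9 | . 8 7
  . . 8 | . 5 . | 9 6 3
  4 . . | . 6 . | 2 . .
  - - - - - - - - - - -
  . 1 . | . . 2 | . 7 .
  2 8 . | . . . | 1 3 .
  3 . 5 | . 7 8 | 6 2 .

Step 1. [r8c3∈{4,7,9}] 7 has one home in row 8: r8c3, so r8c3=7.
Step 2. [r2c2∈{2,6,7}] row 2 places 7 nowhere but r2c2 ⇒ r2c2=7.
Step 3. [r5c4∈{1,4}] across row 5, 4 lands solely at r5c4, so r5c4=4.
Step 4. [r3c9∈{2,4,8}] r3c9 is the only open cell in col 9 admitting 2, so r3c9=2.
Step 5. [r2c4∈{6,8}] row 2 places 6 nowhere but r2c4. So r2c4=6.
Step 6. [r2c5∈{2,8}] row 2 places 8 nowhere but r2c5. So r2c5=8.
Step 7. [r1c4∈{9}] nothing but 9 survives at r1c4. So r1c4=9.
Step 8. [r7c9∈{4,8,9}] col 9 places 8 nowhere but r7c9. So r7c9=8.
Step 9. [r4c7∈{4}] nothing but 4 survives at r4c7, so r4c7=4.
Step 10. [r5c1∈{1,7}] across col 1, 7 lands solely at r5c1, so r5c1=7.
Step 11. [r6c2∈{9}] only 9 remains possible at r6c2 ⇒ r6c2=9.
Step 12. [r9c2∈{4}] r9c2's peers cover all but 4, so r9c2=4.
Step 13. [r5c6∈{1}] only 1 remains possible at r5c6. So r5c6=1.
Step 14. [r7c5∈{4,9}] row 7 places 4 nowhere but r7c5. So r7c5=4.
Step 15. [r7c7∈{5}] r7c7's peers cover all but 5 ⇒ r7c7=5.
Step 16. [r1c7∈{7,8}] in row 1, 7 fits only at r1c7. So r1c7=7.
Step 17. [r8c5∈{9}] r8c5's peers cover all but 9 ⇒ r8c5=9.
Step 18. [r8c9∈{4}] nothing but 4 survives at r8c9. So r8c9=4.
Step 19. [r6c6∈{7}] nothing but 7 survives at r6c6 ⇒ r6c6=7.
Step 20. [r6c9∈{1}] only 1 remains possible at r6c9 ⇒ r6c9=1.
Step 21. [r3c2∈{6}] r3c2 has the single candidate 6. So r3c2=6.
Step 22. [r8c6∈{6}] nothing but 6 survives at r8c6 ⇒ r8c6=6.
Step 23. [r3c7∈{8}] nothing but 8 survives at r3c7, so r3c7=8.
Step 24. [r9c9∈{9}] r9c9's peers cover all but 9. So r9c9=9.
Step 25. [r1c1∈{8}] r1c1's peers cover all but 8 ⇒ r1c1=8.
Step 26. [r8c4∈{5}] only 5 remains possible at r8c4, so r8c4=5.
Step 27. [r7c4∈{3}] r7c4's peers cover all but 3. So r7c4=3.
Step 28. [r6c3∈{3}] r6c3's peers cover all but 3 ⇒ r6c3=3.
Step 29. [r7c3∈{9}] nothing but 9 survives at r7c3, so r7c3=9.
Step 30. [r7c1∈{6}] only 6 remains possible at r7c1 ⇒ r7c1=6.
Step 31. [r3c3∈{4}] nothing but 4 survives at r3c3 ⇒ r3c3=4.
Step 32. [r9c4∈{1}] r9c4 has the single candidate 1, so r9c4=1.
Step 33. [r6c8∈{5}] only 5 remains possible at r6c8 ⇒ r6c8=5.
Step 34. [r6c4∈{8}] r6c4 is down to just 8 ⇒ r6c4=8.
Step 35. [r2c3∈{2}] r2c3 is down to just 2, so r2c3=2.
Step 36. [r1c5∈{2}] nothing but 2 survives at r1c5. So r1c5=2.
Step 37. [r1c8∈{4}] r1c8 is down to just 4. So r1c8=4.
Step 38. [r5c2∈{2}] r5c2 has the single candidate 2, so r5c2=2.
Step 39. [r4c1∈{1}] nothing but 1 survives at r4c1. So r4c1=1.

Answer: 8 3 1 9 2 5 7 4 6 / 9 7 2 6 8 4 3 1 5 / 5 6 4 7 1 3 8 9 2 / 1 5 6 2 3 9 4 8 7 / 7 2 8 4 5 1 9 6 3 / 4 9 3 8 6 7 2 5 1 / 6 1 9 3 4 2 5 7 8 / 2 8 7 5 9 6 1 3 4 / 3 4 5 1 7 8 6 2 9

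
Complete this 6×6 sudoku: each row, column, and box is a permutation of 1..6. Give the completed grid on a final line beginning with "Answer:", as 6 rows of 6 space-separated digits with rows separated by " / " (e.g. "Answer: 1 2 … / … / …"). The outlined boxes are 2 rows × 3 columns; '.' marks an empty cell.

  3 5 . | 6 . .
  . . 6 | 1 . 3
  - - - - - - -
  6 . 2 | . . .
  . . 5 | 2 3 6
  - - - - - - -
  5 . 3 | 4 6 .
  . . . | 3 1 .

Step 1. [r3c6∈{1,4,5}] across col 6, 1 lands solely at r3c6, so r3c6=1.
Step 2. [r1c6∈{2,4}] col 6 places 4 nowhere but r1c6. So r1c6=4.
Step 3. [r2c5∈{2,5}] row 2 places 5 nowhere but r2c5 ⇒ r2c5=5.
Step 4. [r6c2∈{2,4,6}] across row 6, 6 lands solely at r6c2, so r6c2=6.
Step 5. [r4c1∈{1,4}] across col 1, 1 lands solely at r4c1, so r4c1=1.
Step 6. [r4c2∈{4}] r4c2 is down to just 4, so r4c2=4.
Step 7. [r2c1∈{2,4}] 4 has one home in row 2: r2c1 ⇒ r2c1=4.
Step 8. [r6c1∈{2}] nothing but 2 survives at r6c1, so r6c1=2.
Step 9. [r1c5∈{2}] r1c5 is down to just 2, so r1c5=2.
Step 10. [r5c2∈{1}] r5c2 has the single candidate 1. So r5c2=1.
Step 11. [r5c6∈{2}] r5c6 is down to just 2. So r5c6=2.
Step 12. [r3c5∈{4}] r3c5 has the single candidate 4, so r3c5=4.
Step 13. [r6c3∈{4}] r6c3 is down to just 4, so r6c3=4.
Step 14. [r6c6∈{5}] r6c6 has the single candidate 5, so r6c6=5.
Step 15. [r3c2∈{3}] r3c2's peers cover all but 3, so r3c2=3.
Step 16. [r3c4∈{5}] r3c4 has the single candidate 5 ⇒ r3c4=5.
Step 17. [r2c2∈{2}] nothing but 2 survives at r2c2. So r2c2=2.
Step 18. [r1c3∈{1}] r1c3 has the single candidate 1, so r1c3=1.

Answer: 3 5 1 6 2 4 / 4 2 6 1 5 3 / 6 3 2 5 4 1 / 1 4 5 2 3 6 / 5 1 3 4 6 2 / 2 6 4 3 1 5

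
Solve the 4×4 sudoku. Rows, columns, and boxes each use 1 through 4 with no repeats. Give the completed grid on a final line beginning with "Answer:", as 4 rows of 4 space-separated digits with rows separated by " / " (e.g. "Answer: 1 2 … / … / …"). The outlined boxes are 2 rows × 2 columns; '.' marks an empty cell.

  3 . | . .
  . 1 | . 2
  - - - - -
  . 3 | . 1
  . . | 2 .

Step 1. [r3c3∈{4}] r3c3's peers cover all but 4 ⇒ r3c3=4.
Step 2. [r4c2∈{4}] only 4 remains possible at r4c2. So r4c2=4.
Step 3. [r1c4∈{4}] only 4 remains possible at r1c4. So r1c4=4.
Step 4. [r2c1∈{4}] r2c1 has the single candidate 4. So r2c1=4.
Step 5. [r4c1∈{1}] r4c1's peers cover all but 1, so r4c1=1.
Step 6. [r3c1∈{2}] r3c1's peers cover all but 2, so r3c1=2.
Step 7. [r1c3∈{1}] r1c3's peers cover all but 1. So r1c3=1.
Step 8. [r1c2∈{2}] nothing but 2 survives at r1c2. So r1c2=2.
Step 9. [r4c4∈{3}] nothing but 3 survives at r4c4 ⇒ r4c4=3.
Step 10. [r2c3∈{3}] only 3 remains possible at r2c3 ⇒ r2c3=3.

Answer: 3 2 1 4 / 4 1 3 2 / 2 3 4 1 / 1 4 2 3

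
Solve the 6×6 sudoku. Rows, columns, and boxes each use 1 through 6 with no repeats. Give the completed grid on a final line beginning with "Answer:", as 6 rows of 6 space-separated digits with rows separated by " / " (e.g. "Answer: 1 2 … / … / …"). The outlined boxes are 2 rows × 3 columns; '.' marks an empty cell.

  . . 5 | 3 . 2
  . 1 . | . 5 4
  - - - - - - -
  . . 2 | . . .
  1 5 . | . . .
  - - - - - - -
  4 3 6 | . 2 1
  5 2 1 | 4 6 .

Step 1. [r2c4∈{6}] only 6 remains possible at r2c4. So r2c4=6.
Step 2. [r4c3∈{3,4}] in col 3, 4 fits only at r4c3 ⇒ r4c3=4.
Step 3. [r3c1∈{3,6}] r3c1 is the only open cell in box 3 admitting 3. So r3c1=3.
Step 4. [r3c2∈{6}] r3c2's peers cover all but 6, so r3c2=6.
Step 5. [r3c4∈{1,5}] r3c4 is the only open cell in col 4 admitting 1 ⇒ r3c4=1.
Step 6. [r4c6∈{3,6}] row 4 places 6 nowhere but r4c6 ⇒ r4c6=6.
Step 7. [r6c6∈{3}] nothing but 3 survives at r6c6 ⇒ r6c6=3.
Step 8. [r1c2∈{4}] r1c2 is down to just 4, so r1c2=4.
Step 9. [r2c3∈{3}] r2c3 is down to just 3, so r2c3=3.
Step 10. [r5c4∈{5}] nothing but 5 survives at r5c4, so r5c4=5.
Step 11. [r2c1∈{2}] r2c1 is down to just 2 ⇒ r2c1=2.
Step 12. [r3c5∈{4}] r3c5 has the single candidate 4 ⇒ r3c5=4.
Step 13. [r3c6∈{5}] r3c6 has the single candidate 5, so r3c6=5.
Step 14. [r4c5∈{3}] r4c5 has the single candidate 3, so r4c5=3.
Step 15. [r1c5∈{1}] r1c5's peers cover all but 1, so r1c5=1.
Step 16. [r1c1∈{6}] r1c1 has the single candidate 6. So r1c1=6.
Step 17. [r4c4∈{2}] r4c4 has the single candidate 2, so r4c4=2.

Answer: 6 4 5 3 1 2 / 2 1 3 6 5 4 / 3 6 2 1 4 5 / 1 5 4 2 3 6 / 4 3 6 5 2 1 / 5 2 1 4 6 3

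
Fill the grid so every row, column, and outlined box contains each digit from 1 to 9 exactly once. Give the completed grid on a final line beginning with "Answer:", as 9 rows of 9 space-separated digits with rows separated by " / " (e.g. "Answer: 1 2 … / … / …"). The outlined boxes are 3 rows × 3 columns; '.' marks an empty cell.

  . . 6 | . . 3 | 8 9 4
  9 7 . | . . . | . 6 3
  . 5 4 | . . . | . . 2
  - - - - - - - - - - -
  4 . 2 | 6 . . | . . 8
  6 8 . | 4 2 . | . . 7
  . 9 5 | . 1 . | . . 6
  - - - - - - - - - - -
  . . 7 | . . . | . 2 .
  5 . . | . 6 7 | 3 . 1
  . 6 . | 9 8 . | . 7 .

Step 1. [r2c7∈{1,5}] 5 has one home in box 3: r2c7. So r2c7=5.
Step 2. [r4c5∈{3,5,7,9}] r4c5 is the only open cell in row 4 admitting 7 ⇒ r4c5=7.
Step 3. [r3c8∈{1}] only 1 remains possible at r3c8. So r3c8=1.
Step 4. [r7c5∈{3,4,5}] r7c5 is the only open cell in col 5 admitting 3 ⇒ r7c5=3.
Step 5. [r4c2∈{1,3}] r4c2 is the only open cell in col 2 admitting 3. So r4c2=3.
Step 6. [r1c4∈{1,2,5,7}] row 1 places 7 nowhere but r1c4, so r1c4=7.
Step 7. [r3c4∈{8}] only 8 remains possible at r3c4 ⇒ r3c4=8.
Step 8. [r9c7∈{4}] r9c7 is down to just 4, so r9c7=4.
Step 9. [r7c6∈{1,4,5}] across box 8, 4 lands solely at r7c6, so r7c6=4.
Step 10. [r7c2∈{1}] nothing but 1 survives at r7c2, so r7c2=1.
Step 11. [r8c4∈{2}] nothing but 2 survives at r8c4 ⇒ r8c4=2.
Step 12. [r4c8∈{5}] r4c8 is down to just 5 ⇒ r4c8=5.
Step 13. [r4c6∈{9}] r4c6's peers cover all but 9. So r4c6=9.
Step 14. [r9c1∈{2,3}] row 9 places 2 nowhere but r9c1, so r9c1=2.
Step 15. [r7c4∈{5}] r7c4 has the single candidate 5. So r7c4=5.
Step 16. [r5c3∈{1}] only 1 remains possible at r5c3, so r5c3=1.
Step 17. [r8c3∈{8,9}] in row 8, 9 fits only at r8c3, so r8c3=9.
Step 18. [r5c8∈{3}] r5c8's peers cover all but 3 ⇒ r5c8=3.
Step 19. [r9c6∈{1}] nothing but 1 survives at r9c6, so r9c6=1.
Step 20. [r5c7∈{9}] nothing but 9 survives at r5c7 ⇒ r5c7=9.
Step 21. [r6c4∈{3}] nothing but 3 survives at r6c4 ⇒ r6c4=3.
Step 22. [r2c4∈{1}] nothing but 1 survives at r2c4, so r2c4=1.
Step 23. [r2c5∈{4}] r2c5 is down to just 4 ⇒ r2c5=4.
Step 24. [r8c8∈{8}] r8c8 is down to just 8, so r8c8=8.
Step 25. [r6c6∈{8}] nothing but 8 survives at r6c6. So r6c6=8.
Step 26. [r4c7∈{1}] r4c7's peers cover all but 1. So r4c7=1.
Step 27. [r2c6∈{2}] only 2 remains possible at r2c6, so r2c6=2.
Step 28. [r9c9∈{5}] r9c9's peers cover all but 5, so r9c9=5.
Step 29. [r3c6∈{6}] r3c6 has the single candidate 6 ⇒ r3c6=6.
Step 30. [r3c5∈{9}] r3c5's peers cover all but 9 ⇒ r3c5=9.
Step 31. [r7c7∈{6}] only 6 remains possible at r7c7 ⇒ r7c7=6.
Step 32. [r7c1∈{8}] r7c1's peers cover all but 8, so r7c1=8.
Step 33. [r5c6∈{5}] r5c6's peers cover all but 5 ⇒ r5c6=5.
Step 34. [r6c7∈{2}] r6c7 is down to just 2. So r6c7=2.
Step 35. [r3c7∈{7}] r3c7's peers cover all but 7. So r3c7=7.
Step 36. [r6c1∈{7}] r6c1 is down to just 7. So r6c1=7.
Step 37. [r2c3∈{8}] r2c3's peers cover all but 8 ⇒ r2c3=8.
Step 38. [r9c3∈{3}] r9c3 has the single candidate 3 ⇒ r9c3=3.
Step 39. [r7c9∈{9}] only 9 remains possible at r7c9. So r7c9=9.
Step 40. [r3c1∈{3}] only 3 remains possible at r3c1 ⇒ r3c1=3.
Step 41. [r1c1∈{1}] only 1 remains possible at r1c1. So r1c1=1.
Step 42. [r1c5∈{5}] r1c5's peers cover all but 5, so r1c5=5.
Step 43. [r8c2∈{4}] nothing but 4 survives at r8c2, so r8c2=4.
Step 44. [r1c2∈{2}] r1c2 has the single candidate 2, so r1c2=2.
Step 45. [r6c8∈{4}] r6c8's peers cover all but 4, so r6c8=4.

Answer: 1 2 6 7 5 3 8 9 4 / 9 7 8 1 4 2 5 6 3 / 3 5 4 8 9 6 7 1 2 / 4 3 2 6 7 9 1 5 8 / 6 8 1 4 2 5 9 3 7 / 7 9 5 3 1 8 2 4 6 / 8 1 7 5 3 4 6 2 9 / 5 4 9 2 6 7 3 8 1 / 2 6 3 9 8 1 4 7 5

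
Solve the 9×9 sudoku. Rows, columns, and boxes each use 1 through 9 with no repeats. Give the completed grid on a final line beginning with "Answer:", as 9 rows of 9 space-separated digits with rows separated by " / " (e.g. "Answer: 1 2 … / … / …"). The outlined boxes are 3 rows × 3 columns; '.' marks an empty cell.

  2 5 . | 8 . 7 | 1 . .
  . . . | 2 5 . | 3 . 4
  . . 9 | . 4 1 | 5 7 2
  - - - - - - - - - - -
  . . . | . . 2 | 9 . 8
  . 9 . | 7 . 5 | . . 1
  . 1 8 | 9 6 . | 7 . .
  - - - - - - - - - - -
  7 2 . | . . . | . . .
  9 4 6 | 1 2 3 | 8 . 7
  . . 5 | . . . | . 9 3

Step 1. [r6c8∈{2,3,4,5}] row 6 places 2 nowhere but r6c8, so r6c8=2.
Step 2. [r6c1∈{3,4,5}] r6c1 is the only open cell in row 6 admitting 3. So r6c1=3.
Step 3. [r9c2∈{8}] r9c2 is down to just 8 ⇒ r9c2=8.
Step 4. [r1c8∈{6}] only 6 remains possible at r1c8 ⇒ r1c8=6.
Step 5. [r7c9∈{5,6}] col 9 places 6 nowhere but r7c9. So r7c9=6.
Step 6. [r7c7∈{4}] only 4 remains possible at r7c7, so r7c7=4.
Step 7. [r2c6∈{6,9}] row 2 places 9 nowhere but r2c6 ⇒ r2c6=9.
Step 8. [r1c5∈{3}] r1c5's peers cover all but 3. So r1c5=3.
Step 9. [r4c1∈{4,5,6}] 5 has one home in col 1: r4c1. So r4c1=5.
Step 10. [r4c2∈{6,7}] 6 has one home in row 4: r4c2. So r4c2=6.
Step 11. [r2c1∈{1,6,8}] row 2 places 6 nowhere but r2c1 ⇒ r2c1=6.
Step 12. [r5c1∈{4}] r5c1 has the single candidate 4 ⇒ r5c1=4.
Step 13. [r4c8∈{3,4}] col 8 places 4 nowhere but r4c8, so r4c8=4.
Step 14. [r7c8∈{1,5}] across col 8, 1 lands solely at r7c8. So r7c8=1.
Step 15. [r9c4∈{4,6}] col 4 places 4 nowhere but r9c4, so r9c4=4.
Step 16. [r2c3∈{1,7}] in row 2, 1 fits only at r2c3 ⇒ r2c3=1.
Step 17. [r7c6∈{8}] r7c6's peers cover all but 8, so r7c6=8.
Step 18. [r4c3∈{7}] only 7 remains possible at r4c3 ⇒ r4c3=7.
Step 19. [r4c5∈{1}] r4c5's peers cover all but 1. So r4c5=1.
Step 20. [r3c1∈{8}] r3c1 is down to just 8. So r3c1=8.
Step 21. [r7c4∈{5}] only 5 remains possible at r7c4 ⇒ r7c4=5.
Step 22. [r5c5∈{8}] only 8 remains possible at r5c5, so r5c5=8.
Step 23. [r5c7∈{6}] nothing but 6 survives at r5c7, so r5c7=6.
Step 24. [r3c2∈{3}] nothing but 3 survives at r3c2, so r3c2=3.
Step 25. [r6c9∈{5}] r6c9's peers cover all but 5. So r6c9=5.
Step 26. [r2c2∈{7}] r2c2's peers cover all but 7. So r2c2=7.
Step 27. [r8c8∈{5}] nothing but 5 survives at r8c8, so r8c8=5.
Step 28. [r5c3∈{2}] r5c3's peers cover all but 2 ⇒ r5c3=2.
Step 29. [r2c8∈{8}] r2c8's peers cover all but 8 ⇒ r2c8=8.
Step 30. [r3c4∈{6}] only 6 remains possible at r3c4 ⇒ r3c4=6.
Step 31. [r7c5∈{9}] only 9 remains possible at r7c5. So r7c5=9.
Step 32. [r6c6∈{4}] only 4 remains possible at r6c6. So r6c6=4.
Step 33. [r5c8∈{3}] r5c8's peers cover all but 3 ⇒ r5c8=3.
Step 34. [r9c1∈{1}] only 1 remains possible at r9c1, so r9c1=1.
Step 35. [r9c6∈{6}] r9c6's peers cover all but 6 ⇒ r9c6=6.
Step 36. [r4c4∈{3}] only 3 remains possible at r4c4. So r4c4=3.
Step 37. [r1c9∈{9}] nothing but 9 survives at r1c9, so r1c9=9.
Step 38. [r9c5∈{7}] r9c5 has the single candidate 7, so r9c5=7.
Step 39. [r1c3∈{4}] r1c3 is down to just 4. So r1c3=4.
Step 40. [r9c7∈{2}] nothing but 2 survives at r9c7. So r9c7=2.
Step 41. [r7c3∈{3}] r7c3's peers cover all but 3. So r7c3=3.

Answer: 2 5 4 8 3 7 1 6 9 / 6 7 1 2 5 9 3 8 4 / 8 3 9 6 4 1 5 7 2 / 5 6 7 3 1 2 9 4 8 / 4 9 2 7 8 5 6 3 1 / 3 1 8 9 6 4 7 2 5 / 7 2 3 5 9 8 4 1 6 / 9 4 6 1 2 3 8 5 7 / 1 8 5 4 7 6 2 9 3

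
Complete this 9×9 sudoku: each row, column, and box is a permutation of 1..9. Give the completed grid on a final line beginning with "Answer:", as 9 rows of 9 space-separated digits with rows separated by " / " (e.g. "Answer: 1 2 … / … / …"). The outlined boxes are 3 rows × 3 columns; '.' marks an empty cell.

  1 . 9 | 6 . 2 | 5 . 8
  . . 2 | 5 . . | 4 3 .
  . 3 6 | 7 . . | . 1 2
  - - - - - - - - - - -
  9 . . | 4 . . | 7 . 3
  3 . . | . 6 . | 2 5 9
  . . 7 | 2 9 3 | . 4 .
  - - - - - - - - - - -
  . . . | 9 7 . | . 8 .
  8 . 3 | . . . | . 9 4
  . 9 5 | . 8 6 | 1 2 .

Step 1. [r8c2∈{1,2,6,7}] in row 8, 7 fits only at r8c2, so r8c2=7.
Step 2. [r7c6∈{1,4,5}] r7c6 is the only open cell in box 8 admitting 4, so r7c6=4.
Step 3. [r4c2∈{1,2,5,6,8}] r4c2 is the only open cell in row 4 admitting 2 ⇒ r4c2=2.
Step 4. [r5c4∈{1,8}] col 4 places 8 nowhere but r5c4 ⇒ r5c4=8.
Step 5. [r6c2∈{1,5,6,8}] across col 2, 5 lands solely at r6c2. So r6c2=5.
Step 6. [r7c2∈{1,6}] across col 2, 6 lands solely at r7c2 ⇒ r7c2=6.
Step 7. [r5c2∈{1,4}] 1 has one home in col 2: r5c2. So r5c2=1.
Step 8. [r2c6∈{1,8,9}] row 2 places 9 nowhere but r2c6 ⇒ r2c6=9.
Step 9. [r8c5∈{1,2,5}] r8c5 is the only open cell in row 8 admitting 2. So r8c5=2.
Step 10. [r6c1∈{6}] r6c1 has the single candidate 6. So r6c1=6.
Step 11. [r1c2∈{4}] r1c2's peers cover all but 4. So r1c2=4.
Step 12. [r8c6∈{1,5}] r8c6 is the only open cell in row 8 admitting 5, so r8c6=5.
Step 13. [r4c5∈{1,5}] 5 has one home in row 4: r4c5 ⇒ r4c5=5.
Step 14. [r2c9∈{6,7}] 6 has one home in row 2: r2c9. So r2c9=6.
Step 15. [r3c1∈{5}] r3c1's peers cover all but 5, so r3c1=5.
Step 16. [r5c6∈{7}] r5c6 has the single candidate 7. So r5c6=7.
Step 17. [r1c5∈{3}] r1c5 is down to just 3, so r1c5=3.
Step 18. [r7c3∈{1}] r7c3 has the single candidate 1. So r7c3=1.
Step 19. [r3c6∈{8}] r3c6's peers cover all but 8 ⇒ r3c6=8.
Step 20. [r3c7∈{9}] only 9 remains possible at r3c7. So r3c7=9.
Step 21. [r6c7∈{8}] nothing but 8 survives at r6c7 ⇒ r6c7=8.
Step 22. [r7c7∈{3}] only 3 remains possible at r7c7 ⇒ r7c7=3.
Step 23. [r9c1∈{4}] r9c1 is down to just 4 ⇒ r9c1=4.
Step 24. [r2c2∈{8}] r2c2 has the single candidate 8. So r2c2=8.
Step 25. [r9c4∈{3}] only 3 remains possible at r9c4 ⇒ r9c4=3.
Step 26. [r6c9∈{1}] r6c9 is down to just 1, so r6c9=1.
Step 27. [r2c5∈{1}] r2c5 is down to just 1. So r2c5=1.
Step 28. [r4c8∈{6}] only 6 remains possible at r4c8. So r4c8=6.
Step 29. [r8c4∈{1}] r8c4 is down to just 1. So r8c4=1.
Step 30. [r8c7∈{6}] r8c7 is down to just 6, so r8c7=6.
Step 31. [r2c1∈{7}] only 7 remains possible at r2c1 ⇒ r2c1=7.
Step 32. [r5c3∈{4}] r5c3 is down to just 4 ⇒ r5c3=4.
Step 33. [r1c8∈{7}] nothing but 7 survives at r1c8, so r1c8=7.
Step 34. [r7c1∈{2}] only 2 remains possible at r7c1. So r7c1=2.
Step 35. [r9c9∈{7}] r9c9 is down to just 7, so r9c9=7.
Step 36. [r7c9∈{5}] r7c9 is down to just 5, so r7c9=5.
Step 37. [r4c3∈{8}] r4c3 is down to just 8. So r4c3=8.
Step 38. [r3c5∈{4}] r3c5 is down to just 4. So r3c5=4.
Step 39. [r4c6∈{1}] r4c6's peers cover all but 1, so r4c6=1.

Answer: 1 4 9 6 3 2 5 7 8 / 7 8 2 5 1 9 4 3 6 / 5 3 6 7 4 8 9 1 2 / 9 2 8 4 5 1 7 6 3 / 3 1 4 8 6 7 2 5 9 / 6 5 7 2 9 3 8 4 1 / 2 6 1 9 7 4 3 8 5 / 8 7 3 1 2 5 6 9 4 / 4 9 5 3 8 6 1 2 7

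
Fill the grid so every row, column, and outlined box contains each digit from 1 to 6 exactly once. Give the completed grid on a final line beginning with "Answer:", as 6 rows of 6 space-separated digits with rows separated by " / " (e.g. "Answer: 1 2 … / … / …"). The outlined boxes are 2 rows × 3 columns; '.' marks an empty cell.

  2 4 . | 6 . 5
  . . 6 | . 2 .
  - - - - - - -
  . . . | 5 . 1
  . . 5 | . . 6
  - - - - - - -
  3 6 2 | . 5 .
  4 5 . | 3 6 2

Step 1. [r2c6∈{3,4}] col 6 places 3 nowhere but r2c6. So r2c6=3.
Step 2. [r2c2∈{1}] r2c2 is down to just 1 ⇒ r2c2=1.
Step 3. [r4c4∈{2,4}] in col 4, 2 fits only at r4c4 ⇒ r4c4=2.
Step 4. [r4c2∈{3}] r4c2 has the single candidate 3, so r4c2=3.
Step 5. [r4c5∈{4}] r4c5 has the single candidate 4. So r4c5=4.
Step 6. [r2c4∈{4}] only 4 remains possible at r2c4, so r2c4=4.
Step 7. [r3c5∈{3}] r3c5 is down to just 3. So r3c5=3.
Step 8. [r5c4∈{1}] nothing but 1 survives at r5c4, so r5c4=1.
Step 9. [r1c3∈{3}] nothing but 3 survives at r1c3. So r1c3=3.
Step 10. [r3c2∈{2}] only 2 remains possible at r3c2. So r3c2=2.
Step 11. [r3c3∈{4}] r3c3 is down to just 4. So r3c3=4.
Step 12. [r2c1∈{5}] r2c1 has the single candidate 5, so r2c1=5.
Step 13. [r3c1∈{6}] only 6 remains possible at r3c1 ⇒ r3c1=6.
Step 14. [r5c6∈{4}] r5c6 has the single candidate 4. So r5c6=4.
Step 15. [r6c3∈{1}] r6c3 is down to just 1. So r6c3=1.
Step 16. [r1c5∈{1}] r1c5 is down to just 1 ⇒ r1c5=1.
Step 17. [r4c1∈{1}] r4c1 has the single candidate 1. So r4c1=1.

Answer: 2 4 3 6 1 5 / 5 1 6 4 2 3 / 6 2 4 5 3 1 / 1 3 5 2 4 6 / 3 6 2 1 5 4 / 4 5 1 3 6 2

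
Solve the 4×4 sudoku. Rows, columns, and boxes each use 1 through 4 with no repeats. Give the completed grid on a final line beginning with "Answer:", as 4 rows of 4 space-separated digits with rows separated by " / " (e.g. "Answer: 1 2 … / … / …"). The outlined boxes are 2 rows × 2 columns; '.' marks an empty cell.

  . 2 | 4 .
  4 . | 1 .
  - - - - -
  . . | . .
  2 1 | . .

Step 1. [r1c4∈{3}] r1c4 is down to just 3, so r1c4=3.
Step 2. [r3c3∈{2,3}] col 3 places 2 nowhere but r3c3. So r3c3=2.
Step 3. [r3c2∈{3,4}] across col 2, 4 lands solely at r3c2 ⇒ r3c2=4.
Step 4. [r4c3∈{3}] r4c3's peers cover all but 3, so r4c3=3.
Step 5. [r4c4∈{4}] r4c4's peers cover all but 4. So r4c4=4.
Step 6. [r3c4∈{1}] r3c4's peers cover all but 1, so r3c4=1.
Step 7. [r2c4∈{2}] only 2 remains possible at r2c4. So r2c4=2.
Step 8. [r3c1∈{3}] r3c1 has the single candidate 3 ⇒ r3c1=3.
Step 9. [r2c2∈{3}] r2c2's peers cover all but 3 ⇒ r2c2=3.
Step 10. [r1c1∈{1}] r1c1's peers cover all but 1. So r1c1=1.

Answer: 1 2 4 3 / 4 3 1 2 / 3 4 2 1 / 2 1 3 4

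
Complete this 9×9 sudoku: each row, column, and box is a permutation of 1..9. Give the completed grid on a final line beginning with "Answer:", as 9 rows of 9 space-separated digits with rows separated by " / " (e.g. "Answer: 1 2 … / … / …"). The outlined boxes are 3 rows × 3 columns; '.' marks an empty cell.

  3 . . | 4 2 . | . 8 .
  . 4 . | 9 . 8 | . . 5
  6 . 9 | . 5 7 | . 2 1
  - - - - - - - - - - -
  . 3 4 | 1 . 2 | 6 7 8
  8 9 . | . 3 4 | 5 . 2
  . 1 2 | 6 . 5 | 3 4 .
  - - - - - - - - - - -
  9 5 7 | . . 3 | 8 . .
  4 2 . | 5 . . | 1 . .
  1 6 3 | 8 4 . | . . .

Step 1. [r7c8∈{6}] only 6 remains possible at r7c8. So r7c8=6.
Step 2. [r9c6∈{9}] r9c6 is down to just 9. So r9c6=9.
Step 3. [r2c7∈{7}] r2c7 is down to just 7. So r2c7=7.
Step 4. [r8c9∈{3,7,9}] 3 has one home in col 9: r8c9 ⇒ r8c9=3.
Step 5. [r2c5∈{1,6}] across row 2, 6 lands solely at r2c5, so r2c5=6.
Step 6. [r6c9∈{9}] r6c9 has the single candidate 9. So r6c9=9.
Step 7. [r6c5∈{7,8}] r6c5 is the only open cell in row 6 admitting 8. So r6c5=8.
Step 8. [r1c6∈{1}] r1c6's peers cover all but 1, so r1c6=1.
Step 9. [r9c9∈{7}] r9c9's peers cover all but 7 ⇒ r9c9=7.
Step 10. [r8c8∈{9}] nothing but 9 survives at r8c8 ⇒ r8c8=9.
Step 11. [r2c8∈{3}] r2c8 is down to just 3. So r2c8=3.
Step 12. [r4c5∈{9}] nothing but 9 survives at r4c5 ⇒ r4c5=9.
Step 13. [r1c9∈{6}] only 6 remains possible at r1c9, so r1c9=6.
Step 14. [r9c8∈{5}] nothing but 5 survives at r9c8. So r9c8=5.
Step 15. [r1c7∈{9}] r1c7's peers cover all but 9, so r1c7=9.
Step 16. [r7c9∈{4}] only 4 remains possible at r7c9, so r7c9=4.
Step 17. [r8c5∈{7}] r8c5 has the single candidate 7, so r8c5=7.
Step 18. [r2c3∈{1}] only 1 remains possible at r2c3. So r2c3=1.
Step 19. [r5c4∈{7}] r5c4 has the single candidate 7. So r5c4=7.
Step 20. [r1c3∈{5}] r1c3 has the single candidate 5 ⇒ r1c3=5.
Step 21. [r6c1∈{7}] r6c1 is down to just 7. So r6c1=7.
Step 22. [r8c3∈{8}] r8c3 has the single candidate 8 ⇒ r8c3=8.
Step 23. [r9c7∈{2}] r9c7's peers cover all but 2. So r9c7=2.
Step 24. [r8c6∈{6}] only 6 remains possible at r8c6, so r8c6=6.
Step 25. [r5c3∈{6}] nothing but 6 survives at r5c3 ⇒ r5c3=6.
Step 26. [r3c4∈{3}] r3c4's peers cover all but 3 ⇒ r3c4=3.
Step 27. [r1c2∈{7}] r1c2's peers cover all but 7, so r1c2=7.
Step 28. [r5c8∈{1}] r5c8 is down to just 1. So r5c8=1.
Step 29. [r7c4∈{2}] r7c4's peers cover all but 2 ⇒ r7c4=2.
Step 30. [r4c1∈{5}] r4c1's peers cover all but 5 ⇒ r4c1=5.
Step 31. [r7c5∈{1}] r7c5's peers cover all but 1 ⇒ r7c5=1.
Step 32. [r2c1∈{2}] r2c1 has the single candidate 2. So r2c1=2.
Step 33. [r3c2∈{8}] r3c2 has the single candidate 8. So r3c2=8.
Step 34. [r3c7∈{4}] r3c7 is down to just 4 ⇒ r3c7=4.

Answer: 3 7 5 4 2 1 9 8 6 / 2 4 1 9 6 8 7 3 5 / 6 8 9 3 5 7 4 2 1 / 5 3 4 1 9 2 6 7 8 / 8 9 6 7 3 4 5 1 2 / 7 1 2 6 8 5 3 4 9 / 9 5 7 2 1 3 8 6 4 / 4 2 8 5 7 6 1 9 3 / 1 6 3 8 4 9 2 5 7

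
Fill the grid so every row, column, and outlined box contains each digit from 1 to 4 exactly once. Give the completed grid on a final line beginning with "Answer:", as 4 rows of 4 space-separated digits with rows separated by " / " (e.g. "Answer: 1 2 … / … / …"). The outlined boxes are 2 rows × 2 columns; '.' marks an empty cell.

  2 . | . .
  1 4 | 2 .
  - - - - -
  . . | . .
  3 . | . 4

Step 1. [r4c3∈{1}] nothing but 1 survives at r4c3. So r4c3=1.
Step 2. [r2c4∈{3}] r2c4 is down to just 3, so r2c4=3.
Step 3. [r3c4∈{2}] only 2 remains possible at r3c4. So r3c4=2.
Step 4. [r3c3∈{3}] r3c3 has the single candidate 3. So r3c3=3.
Step 5. [r1c3∈{4}] r1c3's peers cover all but 4 ⇒ r1c3=4.
Step 6. [r3c1∈{4}] r3c1 is down to just 4 ⇒ r3c1=4.
Step 7. [r3c2∈{1}] r3c2 is down to just 1 ⇒ r3c2=1.
Step 8. [r1c4∈{1}] nothing but 1 survives at r1c4, so r1c4=1.
Step 9. [r1c2∈{3}] r1c2's peers cover all but 3 ⇒ r1c2=3.
Step 10. [r4c2∈{2}] r4c2 has the single candidate 2 ⇒ r4c2=2.

Answer: 2 3 4 1 / 1 4 2 3 / 4 1 3 2 / 3 2 1 4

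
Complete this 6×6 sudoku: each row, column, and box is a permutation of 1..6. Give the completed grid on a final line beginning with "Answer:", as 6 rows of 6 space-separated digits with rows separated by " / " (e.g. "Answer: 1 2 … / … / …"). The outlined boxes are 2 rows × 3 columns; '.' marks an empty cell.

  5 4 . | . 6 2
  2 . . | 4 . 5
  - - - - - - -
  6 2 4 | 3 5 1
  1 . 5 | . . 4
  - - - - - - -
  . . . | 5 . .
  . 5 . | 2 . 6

Step 1. [r5c6∈{3}] nothing but 3 survives at r5c6, so r5c6=3.
Step 2. [r1c3∈{1,3}] across row 1, 3 lands solely at r1c3 ⇒ r1c3=3.
Step 3. [r6c3∈{1}] r6c3's peers cover all but 1 ⇒ r6c3=1.
Step 4. [r5c5∈{1,4}] in row 5, 1 fits only at r5c5 ⇒ r5c5=1.
Step 5. [r5c2∈{6}] r5c2's peers cover all but 6. So r5c2=6.
Step 6. [r5c1∈{4}] r5c1 is down to just 4 ⇒ r5c1=4.
Step 7. [r6c5∈{4}] r6c5 has the single candidate 4 ⇒ r6c5=4.
Step 8. [r4c5∈{2}] only 2 remains possible at r4c5. So r4c5=2.
Step 9. [r4c2∈{3}] r4c2's peers cover all but 3, so r4c2=3.
Step 10. [r1c4∈{1}] only 1 remains possible at r1c4, so r1c4=1.
Step 11. [r4c4∈{6}] nothing but 6 survives at r4c4, so r4c4=6.
Step 12. [r2c3∈{6}] nothing but 6 survives at r2c3. So r2c3=6.
Step 13. [r2c5∈{3}] r2c5's peers cover all but 3, so r2c5=3.
Step 14. [r6c1∈{3}] only 3 remains possible at r6c1 ⇒ r6c1=3.
Step 15. [r2c2∈{1}] r2c2 has the single candidate 1 ⇒ r2c2=1.
Step 16. [r5c3∈{2}] r5c3 is down to just 2, so r5c3=2.

Answer: 5 4 3 1 6 2 / 2 1 6 4 3 5 / 6 2 4 3 5 1 / 1 3 5 6 2 4 / 4 6 2 5 1 3 / 3 5 1 2 4 6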